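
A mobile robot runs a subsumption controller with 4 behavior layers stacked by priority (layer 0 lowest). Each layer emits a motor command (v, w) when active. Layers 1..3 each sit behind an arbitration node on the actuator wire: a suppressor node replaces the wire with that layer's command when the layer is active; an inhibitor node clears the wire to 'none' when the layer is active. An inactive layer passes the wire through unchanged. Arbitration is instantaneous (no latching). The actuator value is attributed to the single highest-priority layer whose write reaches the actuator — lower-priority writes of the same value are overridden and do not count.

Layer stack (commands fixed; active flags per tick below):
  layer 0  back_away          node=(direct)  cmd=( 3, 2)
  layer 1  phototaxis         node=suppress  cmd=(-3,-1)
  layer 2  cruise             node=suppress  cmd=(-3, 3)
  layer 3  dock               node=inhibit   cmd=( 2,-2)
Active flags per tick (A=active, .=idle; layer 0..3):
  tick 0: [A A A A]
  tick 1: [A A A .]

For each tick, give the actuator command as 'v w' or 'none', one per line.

none
-3 3

tick 0:
  layer 0 (back_away) active — direct: (3, 2)
  layer 1 (phototaxis) active — suppresses: (-3, -1)
  layer 2 (cruise) active — suppresses: (-3, 3)
  layer 3 (dock) active — inhibits: none
  → actuator none
tick 1:
  layer 0 (back_away) active — direct: (3, 2)
  layer 1 (phototaxis) active — suppresses: (-3, -1)
  layer 2 (cruise) active — suppresses: (-3, 3)
  layer 3 (dock) idle — unchanged: (-3, 3)
  → actuator (-3, 3)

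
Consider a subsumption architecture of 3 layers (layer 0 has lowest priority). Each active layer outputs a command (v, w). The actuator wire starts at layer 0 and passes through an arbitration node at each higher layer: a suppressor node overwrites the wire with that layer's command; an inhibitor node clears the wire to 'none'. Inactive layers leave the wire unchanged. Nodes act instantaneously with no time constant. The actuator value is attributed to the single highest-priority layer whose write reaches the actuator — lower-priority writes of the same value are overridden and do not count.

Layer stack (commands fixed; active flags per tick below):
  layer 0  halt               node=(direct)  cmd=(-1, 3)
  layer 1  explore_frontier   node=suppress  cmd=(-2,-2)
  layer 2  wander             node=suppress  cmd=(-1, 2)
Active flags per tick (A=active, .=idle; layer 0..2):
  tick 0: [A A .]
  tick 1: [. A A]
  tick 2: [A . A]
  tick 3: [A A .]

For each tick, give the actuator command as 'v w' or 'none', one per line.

tick 0:
  L0 halt: active, feeds wire = (-1, 3)
  L1 explore_frontier: active, suppressor → wire = (-2, -2)
  L2 wander: idle → wire stays (-2, -2)
  actuator = (-2, -2)
tick 1:
  L0 halt: idle → wire = none
  L1 explore_frontier: active, suppressor → wire = (-2, -2)
  L2 wander: active, suppressor → wire = (-1, 2)
  actuator = (-1, 2)
tick 2:
  L0 halt: active, feeds wire = (-1, 3)
  L1 explore_frontier: idle → wire stays (-1, 3)
  L2 wander: active, suppressor → wire = (-1, 2)
  actuator = (-1, 2)
tick 3:
  L0 halt: active, feeds wire = (-1, 3)
  L1 explore_frontier: active, suppressor → wire = (-2, -2)
  L2 wander: idle → wire stays (-2, -2)
  actuator = (-2, -2)

-2 -2
-1 2
-1 2
-2 -2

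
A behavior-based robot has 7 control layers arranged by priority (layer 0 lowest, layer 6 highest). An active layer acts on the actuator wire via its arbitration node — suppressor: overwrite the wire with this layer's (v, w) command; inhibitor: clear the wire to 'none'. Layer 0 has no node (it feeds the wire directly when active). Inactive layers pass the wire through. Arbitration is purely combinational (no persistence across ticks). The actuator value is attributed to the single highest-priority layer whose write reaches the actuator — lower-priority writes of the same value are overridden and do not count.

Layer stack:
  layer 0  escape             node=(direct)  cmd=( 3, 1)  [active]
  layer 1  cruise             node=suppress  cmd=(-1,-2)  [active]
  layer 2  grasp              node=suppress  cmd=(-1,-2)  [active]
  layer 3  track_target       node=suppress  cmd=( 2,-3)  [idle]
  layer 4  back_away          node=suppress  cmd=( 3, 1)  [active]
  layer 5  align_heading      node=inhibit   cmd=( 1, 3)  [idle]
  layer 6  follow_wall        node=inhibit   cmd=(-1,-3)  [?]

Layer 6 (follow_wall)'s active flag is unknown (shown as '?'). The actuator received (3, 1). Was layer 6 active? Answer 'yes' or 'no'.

If layer 6 is active=yes:
  actuator would be none
If layer 6 is active=no:
  actuator would be (3, 1)
Observed (3, 1), so layer 6 was idle.

no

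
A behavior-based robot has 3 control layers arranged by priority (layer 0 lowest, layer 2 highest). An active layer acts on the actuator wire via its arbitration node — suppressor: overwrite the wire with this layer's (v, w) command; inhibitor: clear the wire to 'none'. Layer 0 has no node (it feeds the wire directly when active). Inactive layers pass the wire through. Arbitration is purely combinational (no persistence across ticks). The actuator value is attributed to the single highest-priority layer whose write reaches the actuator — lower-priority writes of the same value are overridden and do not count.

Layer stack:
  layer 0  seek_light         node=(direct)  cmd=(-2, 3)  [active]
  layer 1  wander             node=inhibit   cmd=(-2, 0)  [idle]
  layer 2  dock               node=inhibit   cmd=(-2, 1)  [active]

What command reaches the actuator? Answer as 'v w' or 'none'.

layer 0 (seek_light) active — direct: (-2, 3)
layer 1 (wander) idle — unchanged: (-2, 3)
layer 2 (dock) active — inhibits: none
→ actuator none

none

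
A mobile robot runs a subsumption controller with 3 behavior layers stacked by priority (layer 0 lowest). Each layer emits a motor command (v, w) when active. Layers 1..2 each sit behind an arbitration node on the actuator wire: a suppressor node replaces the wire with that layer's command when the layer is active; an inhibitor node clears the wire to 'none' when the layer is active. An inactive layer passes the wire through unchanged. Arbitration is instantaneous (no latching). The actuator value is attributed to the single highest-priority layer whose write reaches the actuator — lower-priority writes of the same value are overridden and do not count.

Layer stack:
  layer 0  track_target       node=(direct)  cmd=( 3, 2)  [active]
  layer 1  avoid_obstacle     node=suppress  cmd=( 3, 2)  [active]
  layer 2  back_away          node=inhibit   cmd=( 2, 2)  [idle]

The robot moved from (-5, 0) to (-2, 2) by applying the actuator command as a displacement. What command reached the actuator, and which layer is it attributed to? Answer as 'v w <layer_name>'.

displacement = (-2, 2) − (-5, 0) = (3, 2)
layer 0 (track_target) active — direct: (3, 2)
layer 1 (avoid_obstacle) active — suppresses: (3, 2)
layer 2 (back_away) idle — unchanged: (3, 2)
→ actuator (3, 2) — from layer 1 (avoid_obstacle)

3 2 avoid_obstacle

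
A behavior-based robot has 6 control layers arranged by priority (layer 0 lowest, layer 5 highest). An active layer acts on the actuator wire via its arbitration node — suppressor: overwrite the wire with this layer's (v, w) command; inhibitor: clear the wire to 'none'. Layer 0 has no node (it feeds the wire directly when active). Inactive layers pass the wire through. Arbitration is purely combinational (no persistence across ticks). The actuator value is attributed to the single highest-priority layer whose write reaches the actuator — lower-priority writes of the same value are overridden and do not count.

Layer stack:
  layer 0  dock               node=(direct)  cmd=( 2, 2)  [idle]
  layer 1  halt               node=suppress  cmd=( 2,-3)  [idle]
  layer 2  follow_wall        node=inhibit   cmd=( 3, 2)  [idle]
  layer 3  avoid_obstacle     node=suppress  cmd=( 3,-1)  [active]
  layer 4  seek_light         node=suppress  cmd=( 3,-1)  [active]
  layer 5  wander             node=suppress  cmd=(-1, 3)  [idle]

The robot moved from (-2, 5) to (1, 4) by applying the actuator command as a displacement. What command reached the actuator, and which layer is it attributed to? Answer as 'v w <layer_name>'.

displacement = (1, 4) − (-2, 5) = (3, -1)
[0] dock off; wire := none
[1] halt off; pass none
[2] follow_wall off; pass none
[3] avoid_obstacle on (suppress); wire := (3, -1)
[4] seek_light on (suppress); wire := (3, -1)
[5] wander off; pass (3, -1)
output (3, -1) — from layer 4 (seek_light)

3 -1 seek_light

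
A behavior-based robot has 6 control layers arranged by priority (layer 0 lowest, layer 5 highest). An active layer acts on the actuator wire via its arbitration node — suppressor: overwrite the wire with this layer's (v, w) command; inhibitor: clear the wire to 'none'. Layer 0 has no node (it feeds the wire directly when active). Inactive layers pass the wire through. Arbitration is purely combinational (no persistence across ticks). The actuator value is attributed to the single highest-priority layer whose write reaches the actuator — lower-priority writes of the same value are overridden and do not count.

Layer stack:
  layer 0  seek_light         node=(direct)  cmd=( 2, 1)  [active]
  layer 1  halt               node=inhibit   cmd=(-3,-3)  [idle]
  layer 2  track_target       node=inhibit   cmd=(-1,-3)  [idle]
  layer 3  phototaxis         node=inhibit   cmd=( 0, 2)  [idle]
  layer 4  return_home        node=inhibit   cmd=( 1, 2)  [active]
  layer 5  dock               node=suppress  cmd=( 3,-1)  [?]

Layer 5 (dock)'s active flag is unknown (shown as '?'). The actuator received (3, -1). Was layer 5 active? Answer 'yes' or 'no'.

yes

If layer 5 is active=yes:
  actuator would be (3, -1)
If layer 5 is active=no:
  actuator would be none
Observed (3, -1), so layer 5 was active.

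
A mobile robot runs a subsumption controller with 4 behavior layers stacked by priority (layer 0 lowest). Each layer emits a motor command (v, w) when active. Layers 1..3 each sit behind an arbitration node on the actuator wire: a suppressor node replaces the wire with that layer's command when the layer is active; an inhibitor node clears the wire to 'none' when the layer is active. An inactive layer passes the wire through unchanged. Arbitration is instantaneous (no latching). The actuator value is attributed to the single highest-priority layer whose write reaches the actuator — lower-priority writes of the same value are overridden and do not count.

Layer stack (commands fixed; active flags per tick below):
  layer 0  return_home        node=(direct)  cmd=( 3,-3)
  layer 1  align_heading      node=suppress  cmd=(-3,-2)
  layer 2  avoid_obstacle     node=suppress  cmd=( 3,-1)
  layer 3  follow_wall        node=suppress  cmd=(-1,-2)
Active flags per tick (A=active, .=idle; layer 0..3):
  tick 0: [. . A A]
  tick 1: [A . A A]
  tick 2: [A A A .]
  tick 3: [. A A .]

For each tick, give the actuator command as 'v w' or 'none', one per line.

tick 0:
  [0] return_home off; wire := none
  [1] align_heading off; pass none
  [2] avoid_obstacle on (suppress); wire := (3, -1)
  [3] follow_wall on (suppress); wire := (-1, -2)
  output (-1, -2)
tick 1:
  [0] return_home on; wire := (3, -3)
  [1] align_heading off; pass (3, -3)
  [2] avoid_obstacle on (suppress); wire := (3, -1)
  [3] follow_wall on (suppress); wire := (-1, -2)
  output (-1, -2)
tick 2:
  [0] return_home on; wire := (3, -3)
  [1] align_heading on (suppress); wire := (-3, -2)
  [2] avoid_obstacle on (suppress); wire := (3, -1)
  [3] follow_wall off; pass (3, -1)
  output (3, -1)
tick 3:
  [0] return_home off; wire := none
  [1] align_heading on (suppress); wire := (-3, -2)
  [2] avoid_obstacle on (suppress); wire := (3, -1)
  [3] follow_wall off; pass (3, -1)
  output (3, -1)

-1 -2
-1 -2
3 -1
3 -1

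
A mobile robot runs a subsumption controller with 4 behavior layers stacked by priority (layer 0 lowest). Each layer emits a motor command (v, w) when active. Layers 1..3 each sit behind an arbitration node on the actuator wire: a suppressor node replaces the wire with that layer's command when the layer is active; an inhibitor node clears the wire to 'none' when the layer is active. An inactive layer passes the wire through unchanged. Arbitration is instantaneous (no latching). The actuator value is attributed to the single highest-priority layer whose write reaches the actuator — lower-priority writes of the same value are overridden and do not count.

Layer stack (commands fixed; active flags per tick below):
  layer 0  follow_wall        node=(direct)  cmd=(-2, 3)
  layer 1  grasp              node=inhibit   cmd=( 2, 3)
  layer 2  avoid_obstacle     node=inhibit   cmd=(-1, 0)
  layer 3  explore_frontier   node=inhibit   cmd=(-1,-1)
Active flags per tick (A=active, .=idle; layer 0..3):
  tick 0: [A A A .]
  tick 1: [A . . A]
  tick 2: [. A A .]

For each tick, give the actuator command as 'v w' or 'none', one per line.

tick 0:
  [0] follow_wall on; wire := (-2, 3)
  [1] grasp on (inhibit); wire := none
  [2] avoid_obstacle on (inhibit); wire := none
  [3] explore_frontier off; pass none
  output none
tick 1:
  [0] follow_wall on; wire := (-2, 3)
  [1] grasp off; pass (-2, 3)
  [2] avoid_obstacle off; pass (-2, 3)
  [3] explore_frontier on (inhibit); wire := none
  output none
tick 2:
  [0] follow_wall off; wire := none
  [1] grasp on (inhibit); wire := none
  [2] avoid_obstacle on (inhibit); wire := none
  [3] explore_frontier off; pass none
  output none

none
none
none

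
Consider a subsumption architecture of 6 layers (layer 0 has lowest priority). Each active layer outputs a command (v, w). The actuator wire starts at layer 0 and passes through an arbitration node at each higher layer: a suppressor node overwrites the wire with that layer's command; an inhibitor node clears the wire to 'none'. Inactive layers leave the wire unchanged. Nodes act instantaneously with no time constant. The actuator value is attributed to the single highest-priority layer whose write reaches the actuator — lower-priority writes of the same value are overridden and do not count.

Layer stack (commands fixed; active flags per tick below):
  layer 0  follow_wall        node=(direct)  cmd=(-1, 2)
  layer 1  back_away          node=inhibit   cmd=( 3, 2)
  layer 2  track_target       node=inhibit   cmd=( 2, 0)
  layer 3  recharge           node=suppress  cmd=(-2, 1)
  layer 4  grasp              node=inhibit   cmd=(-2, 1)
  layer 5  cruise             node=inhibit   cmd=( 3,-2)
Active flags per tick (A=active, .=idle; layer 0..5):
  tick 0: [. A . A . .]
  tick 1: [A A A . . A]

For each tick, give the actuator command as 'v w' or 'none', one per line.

-2 1
none

tick 0:
  L0 follow_wall: idle → wire = none
  L1 back_away: active, inhibitor → wire = none
  L2 track_target: idle → wire stays none
  L3 recharge: active, suppressor → wire = (-2, 1)
  L4 grasp: idle → wire stays (-2, 1)
  L5 cruise: idle → wire stays (-2, 1)
  actuator = (-2, 1)
tick 1:
  L0 follow_wall: active, feeds wire = (-1, 2)
  L1 back_away: active, inhibitor → wire = none
  L2 track_target: active, inhibitor → wire = none
  L3 recharge: idle → wire stays none
  L4 grasp: idle → wire stays none
  L5 cruise: active, inhibitor → wire = none
  actuator = none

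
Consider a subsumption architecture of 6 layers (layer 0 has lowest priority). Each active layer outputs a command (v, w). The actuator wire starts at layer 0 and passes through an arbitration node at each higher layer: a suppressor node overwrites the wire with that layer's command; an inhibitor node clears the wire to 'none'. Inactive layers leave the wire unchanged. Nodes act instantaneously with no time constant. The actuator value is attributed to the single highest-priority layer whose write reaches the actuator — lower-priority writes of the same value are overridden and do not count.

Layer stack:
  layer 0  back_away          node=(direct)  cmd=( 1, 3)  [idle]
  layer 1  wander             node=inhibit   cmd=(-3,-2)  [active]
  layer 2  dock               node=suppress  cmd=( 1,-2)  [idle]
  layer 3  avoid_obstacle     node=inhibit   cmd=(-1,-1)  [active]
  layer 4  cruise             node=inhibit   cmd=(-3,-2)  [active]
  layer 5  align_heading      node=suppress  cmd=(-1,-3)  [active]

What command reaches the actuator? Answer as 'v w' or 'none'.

L0 back_away: idle → wire = none
L1 wander: active, inhibitor → wire = none
L2 dock: idle → wire stays none
L3 avoid_obstacle: active, inhibitor → wire = none
L4 cruise: active, inhibitor → wire = none
L5 align_heading: active, suppressor → wire = (-1, -3)
actuator = (-1, -3)

-1 -3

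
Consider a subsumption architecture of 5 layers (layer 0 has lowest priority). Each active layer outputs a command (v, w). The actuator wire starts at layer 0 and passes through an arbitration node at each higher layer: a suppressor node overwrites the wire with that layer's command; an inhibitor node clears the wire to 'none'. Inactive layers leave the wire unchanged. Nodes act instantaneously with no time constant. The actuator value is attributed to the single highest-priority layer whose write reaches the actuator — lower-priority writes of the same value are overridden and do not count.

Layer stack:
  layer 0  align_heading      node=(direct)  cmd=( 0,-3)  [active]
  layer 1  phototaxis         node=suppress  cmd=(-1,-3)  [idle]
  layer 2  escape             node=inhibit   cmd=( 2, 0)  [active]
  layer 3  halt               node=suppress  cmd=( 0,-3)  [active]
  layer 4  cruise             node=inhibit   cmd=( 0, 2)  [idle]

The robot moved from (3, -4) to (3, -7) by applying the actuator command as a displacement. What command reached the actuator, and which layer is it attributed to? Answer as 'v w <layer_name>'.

0 -3 halt

displacement = (3, -7) − (3, -4) = (0, -3)
L0 align_heading: active, feeds wire = (0, -3)
L1 phototaxis: idle → wire stays (0, -3)
L2 escape: active, inhibitor → wire = none
L3 halt: active, suppressor → wire = (0, -3)
L4 cruise: idle → wire stays (0, -3)
actuator = (0, -3) — from layer 3 (halt)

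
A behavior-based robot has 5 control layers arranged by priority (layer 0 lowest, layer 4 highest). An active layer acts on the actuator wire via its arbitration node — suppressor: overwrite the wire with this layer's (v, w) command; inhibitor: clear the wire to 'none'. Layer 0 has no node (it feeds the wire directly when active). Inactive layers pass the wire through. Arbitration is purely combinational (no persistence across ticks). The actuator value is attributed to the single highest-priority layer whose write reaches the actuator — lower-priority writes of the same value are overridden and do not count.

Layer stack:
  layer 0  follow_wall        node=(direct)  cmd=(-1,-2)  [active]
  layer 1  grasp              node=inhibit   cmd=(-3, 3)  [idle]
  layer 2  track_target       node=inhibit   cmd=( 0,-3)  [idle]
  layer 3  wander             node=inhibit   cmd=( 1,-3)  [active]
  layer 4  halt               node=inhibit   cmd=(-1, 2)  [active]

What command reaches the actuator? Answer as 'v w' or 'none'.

layer 0 (follow_wall) active — direct: (-1, -2)
layer 1 (grasp) idle — unchanged: (-1, -2)
layer 2 (track_target) idle — unchanged: (-1, -2)
layer 3 (wander) active — inhibits: none
layer 4 (halt) active — inhibits: none
→ actuator none

none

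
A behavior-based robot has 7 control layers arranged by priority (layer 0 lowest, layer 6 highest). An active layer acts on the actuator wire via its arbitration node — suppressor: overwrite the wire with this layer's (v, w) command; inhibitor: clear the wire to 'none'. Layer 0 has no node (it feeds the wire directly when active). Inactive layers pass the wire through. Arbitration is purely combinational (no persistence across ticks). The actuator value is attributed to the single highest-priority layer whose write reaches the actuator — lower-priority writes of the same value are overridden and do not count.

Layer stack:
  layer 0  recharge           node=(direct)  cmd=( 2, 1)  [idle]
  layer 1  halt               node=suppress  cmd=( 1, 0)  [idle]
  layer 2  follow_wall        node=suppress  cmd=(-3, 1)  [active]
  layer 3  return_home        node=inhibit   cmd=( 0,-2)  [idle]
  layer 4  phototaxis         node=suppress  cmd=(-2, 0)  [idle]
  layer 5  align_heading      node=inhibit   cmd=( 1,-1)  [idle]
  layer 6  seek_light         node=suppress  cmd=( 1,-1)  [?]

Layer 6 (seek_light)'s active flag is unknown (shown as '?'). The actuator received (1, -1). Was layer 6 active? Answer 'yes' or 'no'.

yes

If layer 6 is active=yes:
  actuator would be (1, -1)
If layer 6 is active=no:
  actuator would be (-3, 1)
Observed (1, -1), so layer 6 was active.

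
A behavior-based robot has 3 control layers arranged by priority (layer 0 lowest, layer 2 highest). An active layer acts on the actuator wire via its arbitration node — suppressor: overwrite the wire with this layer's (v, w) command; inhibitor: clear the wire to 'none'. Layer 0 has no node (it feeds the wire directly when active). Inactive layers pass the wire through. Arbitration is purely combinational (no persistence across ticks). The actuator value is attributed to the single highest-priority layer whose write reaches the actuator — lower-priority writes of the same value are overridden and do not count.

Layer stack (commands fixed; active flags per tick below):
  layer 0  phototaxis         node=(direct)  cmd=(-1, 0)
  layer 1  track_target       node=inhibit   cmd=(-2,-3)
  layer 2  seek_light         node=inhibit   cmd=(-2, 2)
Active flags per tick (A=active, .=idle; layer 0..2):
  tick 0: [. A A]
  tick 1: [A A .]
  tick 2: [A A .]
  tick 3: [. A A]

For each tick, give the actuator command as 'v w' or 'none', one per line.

tick 0:
  L0 phototaxis: idle → wire = none
  L1 track_target: active, inhibitor → wire = none
  L2 seek_light: active, inhibitor → wire = none
  actuator = none
tick 1:
  L0 phototaxis: active, feeds wire = (-1, 0)
  L1 track_target: active, inhibitor → wire = none
  L2 seek_light: idle → wire stays none
  actuator = none
tick 2:
  L0 phototaxis: active, feeds wire = (-1, 0)
  L1 track_target: active, inhibitor → wire = none
  L2 seek_light: idle → wire stays none
  actuator = none
tick 3:
  L0 phototaxis: idle → wire = none
  L1 track_target: active, inhibitor → wire = none
  L2 seek_light: active, inhibitor → wire = none
  actuator = none

none
none
none
none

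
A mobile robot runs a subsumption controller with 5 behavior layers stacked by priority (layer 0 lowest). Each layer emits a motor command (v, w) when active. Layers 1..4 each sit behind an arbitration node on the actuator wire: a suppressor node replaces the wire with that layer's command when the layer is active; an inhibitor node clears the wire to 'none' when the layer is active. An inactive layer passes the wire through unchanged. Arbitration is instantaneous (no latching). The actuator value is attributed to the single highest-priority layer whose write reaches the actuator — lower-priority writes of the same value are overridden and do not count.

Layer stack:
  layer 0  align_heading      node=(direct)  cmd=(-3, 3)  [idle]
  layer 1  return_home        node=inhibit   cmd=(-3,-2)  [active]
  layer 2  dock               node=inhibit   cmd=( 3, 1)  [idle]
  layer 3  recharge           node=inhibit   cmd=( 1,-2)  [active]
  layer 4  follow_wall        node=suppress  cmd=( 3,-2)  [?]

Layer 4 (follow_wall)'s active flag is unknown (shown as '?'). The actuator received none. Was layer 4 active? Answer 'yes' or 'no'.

no

If layer 4 is active=yes:
  actuator would be (3, -2)
If layer 4 is active=no:
  actuator would be none
Observed none, so layer 4 was idle.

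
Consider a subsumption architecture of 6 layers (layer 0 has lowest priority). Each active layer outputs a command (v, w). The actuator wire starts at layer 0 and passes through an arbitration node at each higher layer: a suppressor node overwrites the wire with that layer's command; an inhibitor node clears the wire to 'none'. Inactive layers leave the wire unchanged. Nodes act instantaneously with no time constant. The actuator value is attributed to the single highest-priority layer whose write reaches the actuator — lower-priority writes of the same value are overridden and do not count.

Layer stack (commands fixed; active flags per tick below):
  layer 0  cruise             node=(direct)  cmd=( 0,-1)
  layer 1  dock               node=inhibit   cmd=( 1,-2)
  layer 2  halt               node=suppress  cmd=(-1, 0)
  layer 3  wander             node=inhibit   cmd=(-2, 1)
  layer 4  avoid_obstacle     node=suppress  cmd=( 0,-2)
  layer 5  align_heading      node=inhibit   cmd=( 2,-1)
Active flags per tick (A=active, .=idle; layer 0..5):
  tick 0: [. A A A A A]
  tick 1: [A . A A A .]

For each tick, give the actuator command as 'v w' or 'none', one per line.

none
0 -2

tick 0:
  layer 0 (cruise) idle — none
  layer 1 (dock) active — inhibits: none
  layer 2 (halt) active — suppresses: (-1, 0)
  layer 3 (wander) active — inhibits: none
  layer 4 (avoid_obstacle) active — suppresses: (0, -2)
  layer 5 (align_heading) active — inhibits: none
  → actuator none
tick 1:
  layer 0 (cruise) active — direct: (0, -1)
  layer 1 (dock) idle — unchanged: (0, -1)
  layer 2 (halt) active — suppresses: (-1, 0)
  layer 3 (wander) active — inhibits: none
  layer 4 (avoid_obstacle) active — suppresses: (0, -2)
  layer 5 (align_heading) idle — unchanged: (0, -2)
  → actuator (0, -2)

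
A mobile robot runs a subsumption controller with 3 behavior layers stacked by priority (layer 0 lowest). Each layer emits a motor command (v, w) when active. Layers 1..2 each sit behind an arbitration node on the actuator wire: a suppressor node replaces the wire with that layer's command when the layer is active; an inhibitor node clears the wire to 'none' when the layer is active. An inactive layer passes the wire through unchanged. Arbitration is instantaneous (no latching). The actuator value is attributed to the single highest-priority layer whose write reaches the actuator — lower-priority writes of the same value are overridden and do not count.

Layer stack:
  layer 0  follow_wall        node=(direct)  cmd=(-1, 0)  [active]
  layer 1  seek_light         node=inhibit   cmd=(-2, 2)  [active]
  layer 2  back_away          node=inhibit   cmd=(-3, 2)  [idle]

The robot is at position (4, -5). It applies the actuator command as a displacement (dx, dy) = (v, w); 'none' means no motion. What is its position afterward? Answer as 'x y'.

[0] follow_wall on; wire := (-1, 0)
[1] seek_light on (inhibit); wire := none
[2] back_away off; pass none
output none
position: (4, -5) + none = (4, -5)

4 -5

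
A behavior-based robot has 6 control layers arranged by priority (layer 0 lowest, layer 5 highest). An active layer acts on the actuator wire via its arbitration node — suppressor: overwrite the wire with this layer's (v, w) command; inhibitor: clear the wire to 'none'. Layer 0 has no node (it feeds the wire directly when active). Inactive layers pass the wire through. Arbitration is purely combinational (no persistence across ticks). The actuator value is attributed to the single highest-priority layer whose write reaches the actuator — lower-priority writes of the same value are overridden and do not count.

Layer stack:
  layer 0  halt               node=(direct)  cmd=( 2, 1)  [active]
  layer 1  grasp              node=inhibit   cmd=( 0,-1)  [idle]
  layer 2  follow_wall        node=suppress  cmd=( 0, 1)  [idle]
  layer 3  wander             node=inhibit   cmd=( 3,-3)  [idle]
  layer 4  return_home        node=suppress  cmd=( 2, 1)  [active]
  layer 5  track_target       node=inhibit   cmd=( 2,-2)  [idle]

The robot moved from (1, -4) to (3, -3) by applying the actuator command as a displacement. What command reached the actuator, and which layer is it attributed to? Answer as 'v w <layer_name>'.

2 1 return_home

displacement = (3, -3) − (1, -4) = (2, 1)
[0] halt on; wire := (2, 1)
[1] grasp off; pass (2, 1)
[2] follow_wall off; pass (2, 1)
[3] wander off; pass (2, 1)
[4] return_home on (suppress); wire := (2, 1)
[5] track_target off; pass (2, 1)
output (2, 1) — from layer 4 (return_home)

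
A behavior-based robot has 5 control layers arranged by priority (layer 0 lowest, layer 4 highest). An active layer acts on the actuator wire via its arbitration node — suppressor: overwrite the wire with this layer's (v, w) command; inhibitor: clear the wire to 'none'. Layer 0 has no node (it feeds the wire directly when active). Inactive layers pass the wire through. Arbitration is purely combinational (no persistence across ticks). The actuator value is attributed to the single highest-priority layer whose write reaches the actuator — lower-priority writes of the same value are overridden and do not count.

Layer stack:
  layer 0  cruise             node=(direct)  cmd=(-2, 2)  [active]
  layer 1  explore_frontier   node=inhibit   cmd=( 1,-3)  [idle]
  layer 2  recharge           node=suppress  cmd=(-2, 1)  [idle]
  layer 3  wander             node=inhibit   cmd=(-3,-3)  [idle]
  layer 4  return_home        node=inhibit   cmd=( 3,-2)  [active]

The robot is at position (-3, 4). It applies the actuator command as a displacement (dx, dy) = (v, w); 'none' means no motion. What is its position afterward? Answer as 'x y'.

-3 4

layer 0 (cruise) active — direct: (-2, 2)
layer 1 (explore_frontier) idle — unchanged: (-2, 2)
layer 2 (recharge) idle — unchanged: (-2, 2)
layer 3 (wander) idle — unchanged: (-2, 2)
layer 4 (return_home) active — inhibits: none
→ actuator none
position: (-3, 4) + none = (-3, 4)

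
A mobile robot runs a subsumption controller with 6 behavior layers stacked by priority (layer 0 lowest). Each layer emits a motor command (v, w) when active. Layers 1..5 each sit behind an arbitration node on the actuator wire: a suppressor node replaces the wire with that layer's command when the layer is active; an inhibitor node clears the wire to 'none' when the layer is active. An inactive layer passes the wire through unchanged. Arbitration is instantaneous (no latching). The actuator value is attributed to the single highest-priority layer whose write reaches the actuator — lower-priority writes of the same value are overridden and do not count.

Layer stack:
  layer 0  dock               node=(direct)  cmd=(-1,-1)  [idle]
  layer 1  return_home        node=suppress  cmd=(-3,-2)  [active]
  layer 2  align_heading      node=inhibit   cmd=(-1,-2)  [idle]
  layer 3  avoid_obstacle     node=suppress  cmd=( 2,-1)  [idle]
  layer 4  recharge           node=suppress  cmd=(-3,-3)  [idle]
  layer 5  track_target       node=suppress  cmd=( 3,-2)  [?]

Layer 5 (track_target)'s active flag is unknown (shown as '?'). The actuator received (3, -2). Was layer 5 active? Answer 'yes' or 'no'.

yes

If layer 5 is active=yes:
  actuator would be (3, -2)
If layer 5 is active=no:
  actuator would be (-3, -2)
Observed (3, -2), so layer 5 was active.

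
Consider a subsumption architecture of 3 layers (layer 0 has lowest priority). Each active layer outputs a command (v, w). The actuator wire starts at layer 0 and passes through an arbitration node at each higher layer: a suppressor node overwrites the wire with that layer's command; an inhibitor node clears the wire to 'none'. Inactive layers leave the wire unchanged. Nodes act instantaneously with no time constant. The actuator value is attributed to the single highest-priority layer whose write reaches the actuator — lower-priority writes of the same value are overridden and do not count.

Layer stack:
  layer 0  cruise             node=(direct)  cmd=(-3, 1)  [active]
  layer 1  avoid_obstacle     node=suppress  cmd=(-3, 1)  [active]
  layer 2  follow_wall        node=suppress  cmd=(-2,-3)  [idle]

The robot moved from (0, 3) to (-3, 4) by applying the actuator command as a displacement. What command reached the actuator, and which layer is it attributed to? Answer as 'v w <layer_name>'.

-3 1 avoid_obstacle

displacement = (-3, 4) − (0, 3) = (-3, 1)
[0] cruise on; wire := (-3, 1)
[1] avoid_obstacle on (suppress); wire := (-3, 1)
[2] follow_wall off; pass (-3, 1)
output (-3, 1) — from layer 1 (avoid_obstacle)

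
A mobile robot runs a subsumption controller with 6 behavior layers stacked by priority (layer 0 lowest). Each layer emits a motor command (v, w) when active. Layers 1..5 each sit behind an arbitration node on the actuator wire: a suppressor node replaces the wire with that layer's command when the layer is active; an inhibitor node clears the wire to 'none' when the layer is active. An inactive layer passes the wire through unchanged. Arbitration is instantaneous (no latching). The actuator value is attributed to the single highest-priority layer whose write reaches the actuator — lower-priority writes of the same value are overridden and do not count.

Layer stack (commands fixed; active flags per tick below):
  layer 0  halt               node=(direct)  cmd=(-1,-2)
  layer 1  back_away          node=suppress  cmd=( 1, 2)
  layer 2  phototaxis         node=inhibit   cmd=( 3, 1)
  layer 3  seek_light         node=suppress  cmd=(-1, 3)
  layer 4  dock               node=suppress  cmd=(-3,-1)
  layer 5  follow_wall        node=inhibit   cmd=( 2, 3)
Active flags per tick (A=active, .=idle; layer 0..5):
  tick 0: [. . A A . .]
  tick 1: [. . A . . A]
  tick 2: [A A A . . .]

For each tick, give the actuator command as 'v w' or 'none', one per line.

tick 0:
  layer 0 (halt) idle — none
  layer 1 (back_away) idle — unchanged: none
  layer 2 (phototaxis) active — inhibits: none
  layer 3 (seek_light) active — suppresses: (-1, 3)
  layer 4 (dock) idle — unchanged: (-1, 3)
  layer 5 (follow_wall) idle — unchanged: (-1, 3)
  → actuator (-1, 3)
tick 1:
  layer 0 (halt) idle — none
  layer 1 (back_away) idle — unchanged: none
  layer 2 (phototaxis) active — inhibits: none
  layer 3 (seek_light) idle — unchanged: none
  layer 4 (dock) idle — unchanged: none
  layer 5 (follow_wall) active — inhibits: none
  → actuator none
tick 2:
  layer 0 (halt) active — direct: (-1, -2)
  layer 1 (back_away) active — suppresses: (1, 2)
  layer 2 (phototaxis) active — inhibits: none
  layer 3 (seek_light) idle — unchanged: none
  layer 4 (dock) idle — unchanged: none
  layer 5 (follow_wall) idle — unchanged: none
  → actuator none

-1 3
none
none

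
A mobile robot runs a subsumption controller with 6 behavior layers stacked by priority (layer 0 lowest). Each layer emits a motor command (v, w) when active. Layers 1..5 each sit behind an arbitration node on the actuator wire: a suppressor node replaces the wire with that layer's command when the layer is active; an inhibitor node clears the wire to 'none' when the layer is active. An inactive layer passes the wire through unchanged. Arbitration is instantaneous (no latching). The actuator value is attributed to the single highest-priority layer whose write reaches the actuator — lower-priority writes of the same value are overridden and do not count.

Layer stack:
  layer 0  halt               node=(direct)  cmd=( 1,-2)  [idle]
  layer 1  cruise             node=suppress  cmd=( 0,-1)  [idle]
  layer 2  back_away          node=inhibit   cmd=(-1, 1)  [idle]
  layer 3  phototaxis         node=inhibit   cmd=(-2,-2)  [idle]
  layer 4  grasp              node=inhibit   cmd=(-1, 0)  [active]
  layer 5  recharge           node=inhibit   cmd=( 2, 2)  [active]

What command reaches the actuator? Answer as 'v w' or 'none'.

none

layer 0 (halt) idle — none
layer 1 (cruise) idle — unchanged: none
layer 2 (back_away) idle — unchanged: none
layer 3 (phototaxis) idle — unchanged: none
layer 4 (grasp) active — inhibits: none
layer 5 (recharge) active — inhibits: none
→ actuator none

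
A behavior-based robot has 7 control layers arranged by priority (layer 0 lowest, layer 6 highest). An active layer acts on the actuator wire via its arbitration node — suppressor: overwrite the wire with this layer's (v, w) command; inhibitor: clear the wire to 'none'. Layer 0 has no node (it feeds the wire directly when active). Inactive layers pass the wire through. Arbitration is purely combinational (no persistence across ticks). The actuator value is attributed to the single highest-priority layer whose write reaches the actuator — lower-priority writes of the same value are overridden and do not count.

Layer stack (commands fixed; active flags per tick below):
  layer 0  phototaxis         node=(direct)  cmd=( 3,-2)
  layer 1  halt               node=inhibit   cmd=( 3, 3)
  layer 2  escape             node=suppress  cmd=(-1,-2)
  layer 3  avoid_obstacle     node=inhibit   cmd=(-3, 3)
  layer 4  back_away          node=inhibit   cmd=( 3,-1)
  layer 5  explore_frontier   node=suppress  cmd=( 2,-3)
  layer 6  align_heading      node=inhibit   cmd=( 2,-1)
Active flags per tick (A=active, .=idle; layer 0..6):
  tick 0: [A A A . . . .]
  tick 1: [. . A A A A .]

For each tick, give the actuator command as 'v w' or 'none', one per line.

tick 0:
  layer 0 (phototaxis) active — direct: (3, -2)
  layer 1 (halt) active — inhibits: none
  layer 2 (escape) active — suppresses: (-1, -2)
  layer 3 (avoid_obstacle) idle — unchanged: (-1, -2)
  layer 4 (back_away) idle — unchanged: (-1, -2)
  layer 5 (explore_frontier) idle — unchanged: (-1, -2)
  layer 6 (align_heading) idle — unchanged: (-1, -2)
  → actuator (-1, -2)
tick 1:
  layer 0 (phototaxis) idle — none
  layer 1 (halt) idle — unchanged: none
  layer 2 (escape) active — suppresses: (-1, -2)
  layer 3 (avoid_obstacle) active — inhibits: none
  layer 4 (back_away) active — inhibits: none
  layer 5 (explore_frontier) active — suppresses: (2, -3)
  layer 6 (align_heading) idle — unchanged: (2, -3)
  → actuator (2, -3)

-1 -2
2 -3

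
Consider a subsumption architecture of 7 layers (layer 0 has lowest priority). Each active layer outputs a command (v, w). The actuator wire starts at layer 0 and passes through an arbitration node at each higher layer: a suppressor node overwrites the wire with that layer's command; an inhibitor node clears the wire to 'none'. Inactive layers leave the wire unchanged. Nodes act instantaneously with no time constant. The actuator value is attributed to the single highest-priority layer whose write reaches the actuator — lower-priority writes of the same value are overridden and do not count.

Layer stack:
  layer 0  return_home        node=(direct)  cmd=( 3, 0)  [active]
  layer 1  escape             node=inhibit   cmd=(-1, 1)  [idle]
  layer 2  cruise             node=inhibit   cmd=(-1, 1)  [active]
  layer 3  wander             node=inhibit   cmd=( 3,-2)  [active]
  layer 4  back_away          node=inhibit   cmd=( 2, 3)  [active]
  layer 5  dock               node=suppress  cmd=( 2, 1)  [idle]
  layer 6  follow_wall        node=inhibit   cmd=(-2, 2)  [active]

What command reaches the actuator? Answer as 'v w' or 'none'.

layer 0 (return_home) active — direct: (3, 0)
layer 1 (escape) idle — unchanged: (3, 0)
layer 2 (cruise) active — inhibits: none
layer 3 (wander) active — inhibits: none
layer 4 (back_away) active — inhibits: none
layer 5 (dock) idle — unchanged: none
layer 6 (follow_wall) active — inhibits: none
→ actuator none

none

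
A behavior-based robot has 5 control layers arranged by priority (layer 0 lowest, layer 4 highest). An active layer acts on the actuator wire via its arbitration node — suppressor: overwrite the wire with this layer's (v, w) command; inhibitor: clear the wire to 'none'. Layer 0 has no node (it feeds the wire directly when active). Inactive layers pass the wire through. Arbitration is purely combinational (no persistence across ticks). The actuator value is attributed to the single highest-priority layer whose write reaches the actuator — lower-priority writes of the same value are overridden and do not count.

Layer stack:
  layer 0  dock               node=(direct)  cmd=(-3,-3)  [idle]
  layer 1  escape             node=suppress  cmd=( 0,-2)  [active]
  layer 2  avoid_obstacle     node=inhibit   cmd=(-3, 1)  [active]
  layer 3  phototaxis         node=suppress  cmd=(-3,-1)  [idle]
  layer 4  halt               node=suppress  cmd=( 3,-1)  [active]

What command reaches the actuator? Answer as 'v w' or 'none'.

L0 dock: idle → wire = none
L1 escape: active, suppressor → wire = (0, -2)
L2 avoid_obstacle: active, inhibitor → wire = none
L3 phototaxis: idle → wire stays none
L4 halt: active, suppressor → wire = (3, -1)
actuator = (3, -1)

3 -1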